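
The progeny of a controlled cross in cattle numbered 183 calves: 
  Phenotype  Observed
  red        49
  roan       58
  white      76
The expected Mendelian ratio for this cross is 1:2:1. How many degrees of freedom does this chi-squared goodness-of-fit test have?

A goodness-of-fit test with 3 phenotype classes has df = 3 − 1 = 2.

2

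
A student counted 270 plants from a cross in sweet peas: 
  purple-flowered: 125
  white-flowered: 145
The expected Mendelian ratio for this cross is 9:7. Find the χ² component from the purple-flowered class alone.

Total ratio parts = 16. Expected numbers out of 270:
  purple-flowered: 270 × 9/16 = 151.875
  white-flowered: 270 × 7/16 = 118.125
Contribution of purple-flowered: (125 − 151.875)² / 151.875 = 4.7557

4.756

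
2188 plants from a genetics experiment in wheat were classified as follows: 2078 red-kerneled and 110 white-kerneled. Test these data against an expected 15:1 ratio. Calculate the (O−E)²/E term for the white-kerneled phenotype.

5.233

Under the 15:1 hypothesis (Σ ratio = 16, N = 2188):
  red-kerneled: 2188 × 15/16 = 2051.25
  white-kerneled: 2188 × 1/16 = 136.75
Contribution of white-kerneled: (110 − 136.75)² / 136.75 = 5.2326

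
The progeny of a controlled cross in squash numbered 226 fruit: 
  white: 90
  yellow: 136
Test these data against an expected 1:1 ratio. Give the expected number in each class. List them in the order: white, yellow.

113, 113

Total ratio parts = 2. Expected numbers out of 226:
  white: 226 × 1/2 = 113
  yellow: 226 × 1/2 = 113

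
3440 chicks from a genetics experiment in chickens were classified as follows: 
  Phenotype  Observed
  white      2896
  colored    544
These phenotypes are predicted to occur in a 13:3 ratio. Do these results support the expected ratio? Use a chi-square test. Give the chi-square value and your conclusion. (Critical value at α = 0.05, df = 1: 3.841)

Under the 13:3 hypothesis (Σ ratio = 16, N = 3440):
  white: 3440 × 13/16 = 2795
  colored: 3440 × 3/16 = 645
χ² = Σ (O − E)² / E
  white: (2896 − 2795)² / 2795 = 3.6497
  colored: (544 − 645)² / 645 = 15.8155
χ² = 3.6497 + 15.8155 = 19.4652 ≈ 19.465
Degrees of freedom = 2 − 1 = 1; critical value at α = 0.05 is 3.841.
Since 19.465 > 3.841, we reject the null hypothesis — the data do not fit the 13:3 ratio.

19.465; not consistent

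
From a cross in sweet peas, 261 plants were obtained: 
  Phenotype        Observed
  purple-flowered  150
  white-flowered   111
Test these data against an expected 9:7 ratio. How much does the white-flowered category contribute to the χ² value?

0.089

Expected counts for N = 261 under a 9:7 ratio (total parts = 16):
  purple-flowered: 261 × 9/16 = 146.8125
  white-flowered: 261 × 7/16 = 114.1875
Contribution of white-flowered: (111 − 114.1875)² / 114.1875 = 0.0890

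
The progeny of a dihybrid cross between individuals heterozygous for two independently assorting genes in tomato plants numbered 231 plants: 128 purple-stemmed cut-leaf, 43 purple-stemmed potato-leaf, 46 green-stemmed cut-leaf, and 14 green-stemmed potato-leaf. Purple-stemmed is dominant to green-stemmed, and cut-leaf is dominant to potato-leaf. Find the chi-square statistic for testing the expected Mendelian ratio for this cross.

A dihybrid F₂ with independent assortment and complete dominance at both loci gives a 9:3:3:1 phenotypic ratio.
Total ratio parts = 16. Expected numbers out of 231:
  purple-stemmed cut-leaf: 231 × 9/16 = 129.9375
  purple-stemmed potato-leaf: 231 × 3/16 = 43.3125
  green-stemmed cut-leaf: 231 × 3/16 = 43.3125
  green-stemmed potato-leaf: 231 × 1/16 = 14.4375
χ² = Σ (O − E)² / E
  purple-stemmed cut-leaf: (128 − 129.9375)² / 129.9375 = 0.0289
  purple-stemmed potato-leaf: (43 − 43.3125)² / 43.3125 = 0.0023
  green-stemmed cut-leaf: (46 − 43.3125)² / 43.3125 = 0.1668
  green-stemmed potato-leaf: (14 − 14.4375)² / 14.4375 = 0.0133
χ² = 0.0289 + 0.0023 + 0.1668 + 0.0133 = 0.2113 ≈ 0.211

0.211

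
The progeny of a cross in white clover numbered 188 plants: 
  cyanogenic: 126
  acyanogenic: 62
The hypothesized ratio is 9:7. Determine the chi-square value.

Total ratio parts = 16. Expected numbers out of 188:
  cyanogenic: 188 × 9/16 = 105.75
  acyanogenic: 188 × 7/16 = 82.25
χ² = Σ (O − E)² / E
  cyanogenic: (126 − 105.75)² / 105.75 = 3.8777
  acyanogenic: (62 − 82.25)² / 82.25 = 4.9856
χ² = 3.8777 + 4.9856 = 8.8633 ≈ 8.863

8.863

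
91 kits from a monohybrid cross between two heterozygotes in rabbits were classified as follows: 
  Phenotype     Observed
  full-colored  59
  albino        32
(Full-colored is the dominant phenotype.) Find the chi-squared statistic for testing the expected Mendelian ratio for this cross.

5.015

For a monohybrid cross between heterozygotes with complete dominance, the expected phenotypic ratio is 3:1.
Expected counts for N = 91 under a 3:1 ratio (total parts = 4):
  full-colored: 91 × 3/4 = 68.25
  albino: 91 × 1/4 = 22.75
χ² = Σ (O − E)² / E
  full-colored: (59 − 68.25)² / 68.25 = 1.2537
  albino: (32 − 22.75)² / 22.75 = 3.7610
χ² = 1.2537 + 3.7610 = 5.0147 ≈ 5.015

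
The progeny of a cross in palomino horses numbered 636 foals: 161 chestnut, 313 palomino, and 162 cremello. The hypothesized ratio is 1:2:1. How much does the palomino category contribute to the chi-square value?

Total ratio parts = 4. Expected numbers out of 636:
  chestnut: 636 × 1/4 = 159
  palomino: 636 × 2/4 = 318
  cremello: 636 × 1/4 = 159
Contribution of palomino: (313 − 318)² / 318 = 0.0786

0.079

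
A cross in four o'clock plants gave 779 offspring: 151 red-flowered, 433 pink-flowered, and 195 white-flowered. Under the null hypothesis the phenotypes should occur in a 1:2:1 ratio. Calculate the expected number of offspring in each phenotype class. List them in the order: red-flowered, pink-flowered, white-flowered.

194.75, 389.5, 194.75

Total ratio parts = 4. Expected numbers out of 779:
  red-flowered: 779 × 1/4 = 194.75
  pink-flowered: 779 × 2/4 = 389.5
  white-flowered: 779 × 1/4 = 194.75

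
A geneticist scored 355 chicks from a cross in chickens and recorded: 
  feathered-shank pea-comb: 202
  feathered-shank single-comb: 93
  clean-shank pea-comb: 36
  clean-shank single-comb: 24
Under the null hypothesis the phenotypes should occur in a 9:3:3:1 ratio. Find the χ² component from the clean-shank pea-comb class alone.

Under the 9:3:3:1 hypothesis (Σ ratio = 16, N = 355):
  feathered-shank pea-comb: 355 × 9/16 = 199.6875
  feathered-shank single-comb: 355 × 3/16 = 66.5625
  clean-shank pea-comb: 355 × 3/16 = 66.5625
  clean-shank single-comb: 355 × 1/16 = 22.1875
Contribution of clean-shank pea-comb: (36 − 66.5625)² / 66.5625 = 14.0329

14.033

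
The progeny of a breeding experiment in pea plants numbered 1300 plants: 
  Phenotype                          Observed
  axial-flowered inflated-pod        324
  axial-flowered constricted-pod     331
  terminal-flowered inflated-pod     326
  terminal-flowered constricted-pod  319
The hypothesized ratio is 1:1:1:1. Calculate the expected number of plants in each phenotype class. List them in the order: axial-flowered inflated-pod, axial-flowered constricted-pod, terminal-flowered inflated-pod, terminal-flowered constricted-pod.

Under the 1:1:1:1 hypothesis (Σ ratio = 4, N = 1300):
  axial-flowered inflated-pod: 1300 × 1/4 = 325
  axial-flowered constricted-pod: 1300 × 1/4 = 325
  terminal-flowered inflated-pod: 1300 × 1/4 = 325
  terminal-flowered constricted-pod: 1300 × 1/4 = 325

325, 325, 325, 325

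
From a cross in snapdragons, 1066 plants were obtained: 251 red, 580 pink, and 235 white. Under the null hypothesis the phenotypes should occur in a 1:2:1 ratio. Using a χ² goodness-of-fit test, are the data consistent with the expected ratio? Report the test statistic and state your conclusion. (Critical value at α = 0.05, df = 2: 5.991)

Total ratio parts = 4. Expected numbers out of 1066:
  red: 1066 × 1/4 = 266.5
  pink: 1066 × 2/4 = 533
  white: 1066 × 1/4 = 266.5
χ² = Σ (O − E)² / E
  red: (251 − 266.5)² / 266.5 = 0.9015
  pink: (580 − 533)² / 533 = 4.1445
  white: (235 − 266.5)² / 266.5 = 3.7233
χ² = 0.9015 + 4.1445 + 3.7233 = 8.7693 ≈ 8.769
Degrees of freedom = 3 − 1 = 2; critical value at α = 0.05 is 5.991.
Since 8.769 > 5.991, we reject the null hypothesis — the data do not fit the 1:2:1 ratio.

8.769; not consistent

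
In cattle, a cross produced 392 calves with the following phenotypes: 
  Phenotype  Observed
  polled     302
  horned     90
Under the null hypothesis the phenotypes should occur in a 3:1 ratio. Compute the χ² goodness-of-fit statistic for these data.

Total ratio parts = 4. Expected numbers out of 392:
  polled: 392 × 3/4 = 294
  horned: 392 × 1/4 = 98
χ² = Σ (O − E)² / E
  polled: (302 − 294)² / 294 = 0.2177
  horned: (90 − 98)² / 98 = 0.6531
χ² = 0.2177 + 0.6531 = 0.8708 ≈ 0.871

0.871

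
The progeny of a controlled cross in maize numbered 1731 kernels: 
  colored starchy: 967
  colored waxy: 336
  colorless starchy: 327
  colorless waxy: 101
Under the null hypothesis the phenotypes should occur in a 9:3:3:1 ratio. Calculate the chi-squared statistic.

0.945

Total ratio parts = 16. Expected numbers out of 1731:
  colored starchy: 1731 × 9/16 = 973.6875
  colored waxy: 1731 × 3/16 = 324.5625
  colorless starchy: 1731 × 3/16 = 324.5625
  colorless waxy: 1731 × 1/16 = 108.1875
χ² = Σ (O − E)² / E
  colored starchy: (967 − 973.6875)² / 973.6875 = 0.0459
  colored waxy: (336 − 324.5625)² / 324.5625 = 0.4031
  colorless starchy: (327 − 324.5625)² / 324.5625 = 0.0183
  colorless waxy: (101 − 108.1875)² / 108.1875 = 0.4775
χ² = 0.0459 + 0.4031 + 0.0183 + 0.4775 = 0.9448 ≈ 0.945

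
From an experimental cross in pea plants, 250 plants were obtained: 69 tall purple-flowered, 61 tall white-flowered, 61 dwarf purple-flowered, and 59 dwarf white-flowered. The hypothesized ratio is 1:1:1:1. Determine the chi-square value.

Under the 1:1:1:1 hypothesis (Σ ratio = 4, N = 250):
  tall purple-flowered: 250 × 1/4 = 62.5
  tall white-flowered: 250 × 1/4 = 62.5
  dwarf purple-flowered: 250 × 1/4 = 62.5
  dwarf white-flowered: 250 × 1/4 = 62.5
χ² = Σ (O − E)² / E
  tall purple-flowered: (69 − 62.5)² / 62.5 = 0.6760
  tall white-flowered: (61 − 62.5)² / 62.5 = 0.0360
  dwarf purple-flowered: (61 − 62.5)² / 62.5 = 0.0360
  dwarf white-flowered: (59 − 62.5)² / 62.5 = 0.1960
χ² = 0.6760 + 0.0360 + 0.0360 + 0.1960 = 0.944

0.944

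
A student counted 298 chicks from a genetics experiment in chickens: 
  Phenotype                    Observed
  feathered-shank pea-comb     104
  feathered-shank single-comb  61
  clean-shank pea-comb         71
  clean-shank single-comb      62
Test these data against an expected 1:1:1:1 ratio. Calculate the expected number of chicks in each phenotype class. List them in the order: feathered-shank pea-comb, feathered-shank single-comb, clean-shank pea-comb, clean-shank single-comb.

Expected counts for N = 298 under a 1:1:1:1 ratio (total parts = 4):
  feathered-shank pea-comb: 298 × 1/4 = 74.5
  feathered-shank single-comb: 298 × 1/4 = 74.5
  clean-shank pea-comb: 298 × 1/4 = 74.5
  clean-shank single-comb: 298 × 1/4 = 74.5

74.5, 74.5, 74.5, 74.5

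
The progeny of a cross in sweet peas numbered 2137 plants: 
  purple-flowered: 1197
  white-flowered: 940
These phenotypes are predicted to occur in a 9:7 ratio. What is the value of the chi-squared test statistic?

Expected counts for N = 2137 under a 9:7 ratio (total parts = 16):
  purple-flowered: 2137 × 9/16 = 1202.0625
  white-flowered: 2137 × 7/16 = 934.9375
χ² = Σ (O − E)² / E
  purple-flowered: (1197 − 1202.0625)² / 1202.0625 = 0.0213
  white-flowered: (940 − 934.9375)² / 934.9375 = 0.0274
χ² = 0.0213 + 0.0274 = 0.0487 ≈ 0.049

0.049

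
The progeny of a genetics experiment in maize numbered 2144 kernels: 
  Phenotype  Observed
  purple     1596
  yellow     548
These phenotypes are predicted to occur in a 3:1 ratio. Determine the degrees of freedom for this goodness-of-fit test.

1

A goodness-of-fit test with 2 phenotype classes has df = 2 − 1 = 1.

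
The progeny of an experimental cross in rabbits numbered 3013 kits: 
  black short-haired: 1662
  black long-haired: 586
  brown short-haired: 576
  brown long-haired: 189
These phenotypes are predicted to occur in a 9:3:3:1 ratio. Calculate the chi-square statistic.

1.640

Expected counts for N = 3013 under a 9:3:3:1 ratio (total parts = 16):
  black short-haired: 3013 × 9/16 = 1694.8125
  black long-haired: 3013 × 3/16 = 564.9375
  brown short-haired: 3013 × 3/16 = 564.9375
  brown long-haired: 3013 × 1/16 = 188.3125
χ² = Σ (O − E)² / E
  black short-haired: (1662 − 1694.8125)² / 1694.8125 = 0.6353
  black long-haired: (586 − 564.9375)² / 564.9375 = 0.7853
  brown short-haired: (576 − 564.9375)² / 564.9375 = 0.2166
  brown long-haired: (189 − 188.3125)² / 188.3125 = 0.0025
χ² = 0.6353 + 0.7853 + 0.2166 + 0.0025 = 1.6397 ≈ 1.640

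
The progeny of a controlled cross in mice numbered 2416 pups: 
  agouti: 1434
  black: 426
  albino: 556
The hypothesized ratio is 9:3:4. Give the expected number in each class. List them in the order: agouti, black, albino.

Total ratio parts = 16. Expected numbers out of 2416:
  agouti: 2416 × 9/16 = 1359
  black: 2416 × 3/16 = 453
  albino: 2416 × 4/16 = 604

1359, 453, 604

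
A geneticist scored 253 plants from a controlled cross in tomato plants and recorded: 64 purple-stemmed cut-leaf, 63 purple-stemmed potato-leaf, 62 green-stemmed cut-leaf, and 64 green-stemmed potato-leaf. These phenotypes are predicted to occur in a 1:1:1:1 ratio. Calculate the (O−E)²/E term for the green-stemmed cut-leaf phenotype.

0.025

The 1:1:1:1 ratio has 4 parts, so with N = 253 the expected counts are:
  purple-stemmed cut-leaf: 253 × 1/4 = 63.25
  purple-stemmed potato-leaf: 253 × 1/4 = 63.25
  green-stemmed cut-leaf: 253 × 1/4 = 63.25
  green-stemmed potato-leaf: 253 × 1/4 = 63.25
Contribution of green-stemmed cut-leaf: (62 − 63.25)² / 63.25 = 0.0247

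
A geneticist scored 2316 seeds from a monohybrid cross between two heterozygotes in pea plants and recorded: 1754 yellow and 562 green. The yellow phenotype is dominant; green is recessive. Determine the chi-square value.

For a monohybrid cross between heterozygotes with complete dominance, the expected phenotypic ratio is 3:1.
Total ratio parts = 4. Expected numbers out of 2316:
  yellow: 2316 × 3/4 = 1737
  green: 2316 × 1/4 = 579
χ² = Σ (O − E)² / E
  yellow: (1754 − 1737)² / 1737 = 0.1664
  green: (562 − 579)² / 579 = 0.4991
χ² = 0.1664 + 0.4991 = 0.6655 ≈ 0.666

0.666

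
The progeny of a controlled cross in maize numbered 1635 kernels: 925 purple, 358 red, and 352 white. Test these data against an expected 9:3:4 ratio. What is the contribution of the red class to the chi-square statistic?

8.631

Total ratio parts = 16. Expected numbers out of 1635:
  purple: 1635 × 9/16 = 919.6875
  red: 1635 × 3/16 = 306.5625
  white: 1635 × 4/16 = 408.75
Contribution of red: (358 − 306.5625)² / 306.5625 = 8.6306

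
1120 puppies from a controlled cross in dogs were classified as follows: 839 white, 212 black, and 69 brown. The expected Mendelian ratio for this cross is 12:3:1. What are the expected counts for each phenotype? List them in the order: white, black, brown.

840, 210, 70

The 12:3:1 ratio has 16 parts, so with N = 1120 the expected counts are:
  white: 1120 × 12/16 = 840
  black: 1120 × 3/16 = 210
  brown: 1120 × 1/16 = 70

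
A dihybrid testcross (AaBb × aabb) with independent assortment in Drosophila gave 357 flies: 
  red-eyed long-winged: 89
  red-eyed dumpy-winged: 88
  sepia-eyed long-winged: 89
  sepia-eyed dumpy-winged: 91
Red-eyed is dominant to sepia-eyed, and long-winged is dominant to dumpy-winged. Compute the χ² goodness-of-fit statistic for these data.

A dihybrid testcross with independent assortment gives a 1:1:1:1 ratio.
Expected counts for N = 357 under a 1:1:1:1 ratio (total parts = 4):
  red-eyed long-winged: 357 × 1/4 = 89.25
  red-eyed dumpy-winged: 357 × 1/4 = 89.25
  sepia-eyed long-winged: 357 × 1/4 = 89.25
  sepia-eyed dumpy-winged: 357 × 1/4 = 89.25
χ² = Σ (O − E)² / E
  red-eyed long-winged: (89 − 89.25)² / 89.25 = 0.0007
  red-eyed dumpy-winged: (88 − 89.25)² / 89.25 = 0.0175
  sepia-eyed long-winged: (89 − 89.25)² / 89.25 = 0.0007
  sepia-eyed dumpy-winged: (91 − 89.25)² / 89.25 = 0.0343
χ² = 0.0007 + 0.0175 + 0.0007 + 0.0343 = 0.0532 ≈ 0.053

0.053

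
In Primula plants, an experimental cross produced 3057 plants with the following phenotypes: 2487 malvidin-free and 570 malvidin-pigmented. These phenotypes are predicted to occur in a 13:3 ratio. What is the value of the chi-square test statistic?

0.022

Total ratio parts = 16. Expected numbers out of 3057:
  malvidin-free: 3057 × 13/16 = 2483.8125
  malvidin-pigmented: 3057 × 3/16 = 573.1875
χ² = Σ (O − E)² / E
  malvidin-free: (2487 − 2483.8125)² / 2483.8125 = 0.0041
  malvidin-pigmented: (570 − 573.1875)² / 573.1875 = 0.0177
χ² = 0.0041 + 0.0177 = 0.0218 ≈ 0.022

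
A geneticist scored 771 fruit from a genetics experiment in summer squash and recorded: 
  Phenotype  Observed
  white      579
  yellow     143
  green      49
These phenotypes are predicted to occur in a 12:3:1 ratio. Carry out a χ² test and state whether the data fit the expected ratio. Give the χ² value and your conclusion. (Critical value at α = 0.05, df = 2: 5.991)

Expected counts for N = 771 under a 12:3:1 ratio (total parts = 16):
  white: 771 × 12/16 = 578.25
  yellow: 771 × 3/16 = 144.5625
  green: 771 × 1/16 = 48.1875
χ² = Σ (O − E)² / E
  white: (579 − 578.25)² / 578.25 = 0.0010
  yellow: (143 − 144.5625)² / 144.5625 = 0.0169
  green: (49 − 48.1875)² / 48.1875 = 0.0137
χ² = 0.0010 + 0.0169 + 0.0137 = 0.0316 ≈ 0.032
Degrees of freedom = 3 − 1 = 2; critical value at α = 0.05 is 5.991.
Since 0.032 < 5.991, we fail to reject the null hypothesis — the data are consistent with the 12:3:1 ratio.

0.032; consistent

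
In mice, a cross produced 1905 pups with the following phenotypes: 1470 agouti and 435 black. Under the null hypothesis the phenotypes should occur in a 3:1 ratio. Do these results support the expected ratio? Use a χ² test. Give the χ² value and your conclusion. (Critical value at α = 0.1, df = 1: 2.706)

4.764; not consistent

Under the 3:1 hypothesis (Σ ratio = 4, N = 1905):
  agouti: 1905 × 3/4 = 1428.75
  black: 1905 × 1/4 = 476.25
χ² = Σ (O − E)² / E
  agouti: (1470 − 1428.75)² / 1428.75 = 1.1909
  black: (435 − 476.25)² / 476.25 = 3.5728
χ² = 1.1909 + 3.5728 = 4.7637 ≈ 4.764
Degrees of freedom = 2 − 1 = 1; critical value at α = 0.1 is 2.706.
Since 4.764 > 2.706, we reject the null hypothesis — the data do not fit the 3:1 ratio.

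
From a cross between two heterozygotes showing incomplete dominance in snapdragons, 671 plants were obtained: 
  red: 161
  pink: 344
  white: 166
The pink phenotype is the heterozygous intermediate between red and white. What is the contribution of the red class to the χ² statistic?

With incomplete dominance, a heterozygote × heterozygote cross gives a 1:2:1 phenotypic ratio.
Total ratio parts = 4. Expected numbers out of 671:
  red: 671 × 1/4 = 167.75
  pink: 671 × 2/4 = 335.5
  white: 671 × 1/4 = 167.75
Contribution of red: (161 − 167.75)² / 167.75 = 0.2716

0.272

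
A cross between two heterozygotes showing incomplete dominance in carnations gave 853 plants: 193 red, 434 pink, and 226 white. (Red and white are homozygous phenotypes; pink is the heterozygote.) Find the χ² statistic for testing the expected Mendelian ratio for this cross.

2.817

With incomplete dominance, a heterozygote × heterozygote cross gives a 1:2:1 phenotypic ratio.
Total ratio parts = 4. Expected numbers out of 853:
  red: 853 × 1/4 = 213.25
  pink: 853 × 2/4 = 426.5
  white: 853 × 1/4 = 213.25
χ² = Σ (O − E)² / E
  red: (193 − 213.25)² / 213.25 = 1.9229
  pink: (434 − 426.5)² / 426.5 = 0.1319
  white: (226 − 213.25)² / 213.25 = 0.7623
χ² = 1.9229 + 0.1319 + 0.7623 = 2.8171 ≈ 2.817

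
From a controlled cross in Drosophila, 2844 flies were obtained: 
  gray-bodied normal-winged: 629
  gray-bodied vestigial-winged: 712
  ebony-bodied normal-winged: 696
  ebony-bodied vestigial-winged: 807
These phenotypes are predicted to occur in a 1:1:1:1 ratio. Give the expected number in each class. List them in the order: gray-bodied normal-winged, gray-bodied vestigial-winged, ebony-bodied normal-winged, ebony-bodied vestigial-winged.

711, 711, 711, 711

Total ratio parts = 4. Expected numbers out of 2844:
  gray-bodied normal-winged: 2844 × 1/4 = 711
  gray-bodied vestigial-winged: 2844 × 1/4 = 711
  ebony-bodied normal-winged: 2844 × 1/4 = 711
  ebony-bodied vestigial-winged: 2844 × 1/4 = 711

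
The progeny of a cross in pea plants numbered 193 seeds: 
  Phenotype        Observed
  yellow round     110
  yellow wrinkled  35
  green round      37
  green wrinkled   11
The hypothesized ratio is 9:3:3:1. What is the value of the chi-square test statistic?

The 9:3:3:1 ratio has 16 parts, so with N = 193 the expected counts are:
  yellow round: 193 × 9/16 = 108.5625
  yellow wrinkled: 193 × 3/16 = 36.1875
  green round: 193 × 3/16 = 36.1875
  green wrinkled: 193 × 1/16 = 12.0625
χ² = Σ (O − E)² / E
  yellow round: (110 − 108.5625)² / 108.5625 = 0.0190
  yellow wrinkled: (35 − 36.1875)² / 36.1875 = 0.0390
  green round: (37 − 36.1875)² / 36.1875 = 0.0182
  green wrinkled: (11 − 12.0625)² / 12.0625 = 0.0936
χ² = 0.0190 + 0.0390 + 0.0182 + 0.0936 = 0.1698 ≈ 0.170

0.170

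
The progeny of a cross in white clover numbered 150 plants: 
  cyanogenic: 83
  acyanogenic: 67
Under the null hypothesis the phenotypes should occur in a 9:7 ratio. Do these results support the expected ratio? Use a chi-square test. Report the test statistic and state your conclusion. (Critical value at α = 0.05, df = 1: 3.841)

Expected counts for N = 150 under a 9:7 ratio (total parts = 16):
  cyanogenic: 150 × 9/16 = 84.375
  acyanogenic: 150 × 7/16 = 65.625
χ² = Σ (O − E)² / E
  cyanogenic: (83 − 84.375)² / 84.375 = 0.0224
  acyanogenic: (67 − 65.625)² / 65.625 = 0.0288
χ² = 0.0224 + 0.0288 = 0.0512 ≈ 0.051
Degrees of freedom = 2 − 1 = 1; critical value at α = 0.05 is 3.841.
Since 0.051 < 3.841, we fail to reject the null hypothesis — the data are consistent with the 9:7 ratio.

0.051; consistent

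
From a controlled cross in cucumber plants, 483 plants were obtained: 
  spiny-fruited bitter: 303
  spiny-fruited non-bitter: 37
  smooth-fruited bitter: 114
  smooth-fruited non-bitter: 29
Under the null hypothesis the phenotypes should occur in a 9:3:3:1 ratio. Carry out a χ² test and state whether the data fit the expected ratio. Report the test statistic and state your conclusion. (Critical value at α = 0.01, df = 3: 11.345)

Under the 9:3:3:1 hypothesis (Σ ratio = 16, N = 483):
  spiny-fruited bitter: 483 × 9/16 = 271.6875
  spiny-fruited non-bitter: 483 × 3/16 = 90.5625
  smooth-fruited bitter: 483 × 3/16 = 90.5625
  smooth-fruited non-bitter: 483 × 1/16 = 30.1875
χ² = Σ (O − E)² / E
  spiny-fruited bitter: (303 − 271.6875)² / 271.6875 = 3.6088
  spiny-fruited non-bitter: (37 − 90.5625)² / 90.5625 = 31.6791
  smooth-fruited bitter: (114 − 90.5625)² / 90.5625 = 6.0656
  smooth-fruited non-bitter: (29 − 30.1875)² / 30.1875 = 0.0467
χ² = 3.6088 + 31.6791 + 6.0656 + 0.0467 = 41.4002 ≈ 41.400
Degrees of freedom = 4 − 1 = 3; critical value at α = 0.01 is 11.345.
Since 41.400 > 11.345, we reject the null hypothesis — the data do not fit the 9:3:3:1 ratio.

41.400; not consistent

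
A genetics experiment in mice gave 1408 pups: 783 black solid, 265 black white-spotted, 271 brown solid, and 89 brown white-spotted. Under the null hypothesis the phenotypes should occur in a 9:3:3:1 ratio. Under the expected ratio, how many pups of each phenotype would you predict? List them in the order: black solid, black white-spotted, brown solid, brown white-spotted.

792, 264, 264, 88

Under the 9:3:3:1 hypothesis (Σ ratio = 16, N = 1408):
  black solid: 1408 × 9/16 = 792
  black white-spotted: 1408 × 3/16 = 264
  brown solid: 1408 × 3/16 = 264
  brown white-spotted: 1408 × 1/16 = 88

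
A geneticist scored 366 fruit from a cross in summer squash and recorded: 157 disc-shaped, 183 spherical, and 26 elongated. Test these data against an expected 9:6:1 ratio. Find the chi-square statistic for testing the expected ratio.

27.280

Under the 9:6:1 hypothesis (Σ ratio = 16, N = 366):
  disc-shaped: 366 × 9/16 = 205.875
  spherical: 366 × 6/16 = 137.25
  elongated: 366 × 1/16 = 22.875
χ² = Σ (O − E)² / E
  disc-shaped: (157 − 205.875)² / 205.875 = 11.6030
  spherical: (183 − 137.25)² / 137.25 = 15.2500
  elongated: (26 − 22.875)² / 22.875 = 0.4269
χ² = 11.6030 + 15.2500 + 0.4269 = 27.2799 ≈ 27.280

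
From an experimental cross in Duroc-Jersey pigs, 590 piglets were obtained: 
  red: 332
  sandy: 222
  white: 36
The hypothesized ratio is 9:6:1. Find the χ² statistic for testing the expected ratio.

0.023

The 9:6:1 ratio has 16 parts, so with N = 590 the expected counts are:
  red: 590 × 9/16 = 331.875
  sandy: 590 × 6/16 = 221.25
  white: 590 × 1/16 = 36.875
χ² = Σ (O − E)² / E
  red: (332 − 331.875)² / 331.875 = 0.0000
  sandy: (222 − 221.25)² / 221.25 = 0.0025
  white: (36 − 36.875)² / 36.875 = 0.0208
χ² = 0.0000 + 0.0025 + 0.0208 = 0.0233 ≈ 0.023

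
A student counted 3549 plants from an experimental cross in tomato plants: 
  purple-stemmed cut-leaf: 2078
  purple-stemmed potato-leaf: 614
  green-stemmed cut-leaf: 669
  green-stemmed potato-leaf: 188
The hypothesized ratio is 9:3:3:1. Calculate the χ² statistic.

12.492

The 9:3:3:1 ratio has 16 parts, so with N = 3549 the expected counts are:
  purple-stemmed cut-leaf: 3549 × 9/16 = 1996.3125
  purple-stemmed potato-leaf: 3549 × 3/16 = 665.4375
  green-stemmed cut-leaf: 3549 × 3/16 = 665.4375
  green-stemmed potato-leaf: 3549 × 1/16 = 221.8125
χ² = Σ (O − E)² / E
  purple-stemmed cut-leaf: (2078 − 1996.3125)² / 1996.3125 = 3.3426
  purple-stemmed potato-leaf: (614 − 665.4375)² / 665.4375 = 3.9761
  green-stemmed cut-leaf: (669 − 665.4375)² / 665.4375 = 0.0191
  green-stemmed potato-leaf: (188 − 221.8125)² / 221.8125 = 5.1543
χ² = 3.3426 + 3.9761 + 0.0191 + 5.1543 = 12.4921 ≈ 12.492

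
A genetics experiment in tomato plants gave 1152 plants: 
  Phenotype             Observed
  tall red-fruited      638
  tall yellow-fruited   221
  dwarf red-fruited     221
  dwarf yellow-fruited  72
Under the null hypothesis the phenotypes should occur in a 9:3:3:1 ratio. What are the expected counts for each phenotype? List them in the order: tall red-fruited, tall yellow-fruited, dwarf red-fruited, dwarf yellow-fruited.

Under the 9:3:3:1 hypothesis (Σ ratio = 16, N = 1152):
  tall red-fruited: 1152 × 9/16 = 648
  tall yellow-fruited: 1152 × 3/16 = 216
  dwarf red-fruited: 1152 × 3/16 = 216
  dwarf yellow-fruited: 1152 × 1/16 = 72

648, 216, 216, 72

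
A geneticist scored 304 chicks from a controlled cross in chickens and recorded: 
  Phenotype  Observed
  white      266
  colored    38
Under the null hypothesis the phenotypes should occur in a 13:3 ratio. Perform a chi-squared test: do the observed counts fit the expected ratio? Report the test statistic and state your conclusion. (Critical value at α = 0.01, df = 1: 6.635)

7.795; not consistent

Under the 13:3 hypothesis (Σ ratio = 16, N = 304):
  white: 304 × 13/16 = 247
  colored: 304 × 3/16 = 57
χ² = Σ (O − E)² / E
  white: (266 − 247)² / 247 = 1.4615
  colored: (38 − 57)² / 57 = 6.3333
χ² = 1.4615 + 6.3333 = 7.7948 ≈ 7.795
Degrees of freedom = 2 − 1 = 1; critical value at α = 0.01 is 6.635.
Since 7.795 > 6.635, we reject the null hypothesis — the data do not fit the 13:3 ratio.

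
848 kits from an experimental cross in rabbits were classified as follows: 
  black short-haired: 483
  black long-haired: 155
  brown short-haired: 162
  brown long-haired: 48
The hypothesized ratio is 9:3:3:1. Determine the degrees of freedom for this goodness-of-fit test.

3

A goodness-of-fit test with 4 phenotype classes has df = 4 − 1 = 3.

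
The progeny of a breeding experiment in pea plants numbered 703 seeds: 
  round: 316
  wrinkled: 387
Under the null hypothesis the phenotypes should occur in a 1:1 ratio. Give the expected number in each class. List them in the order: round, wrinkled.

351.5, 351.5

The 1:1 ratio has 2 parts, so with N = 703 the expected counts are:
  round: 703 × 1/2 = 351.5
  wrinkled: 703 × 1/2 = 351.5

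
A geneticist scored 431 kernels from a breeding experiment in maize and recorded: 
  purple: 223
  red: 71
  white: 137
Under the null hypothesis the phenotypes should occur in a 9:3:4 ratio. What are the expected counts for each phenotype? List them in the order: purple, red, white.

242.4375, 80.8125, 107.75

Expected counts for N = 431 under a 9:3:4 ratio (total parts = 16):
  purple: 431 × 9/16 = 242.4375
  red: 431 × 3/16 = 80.8125
  white: 431 × 4/16 = 107.75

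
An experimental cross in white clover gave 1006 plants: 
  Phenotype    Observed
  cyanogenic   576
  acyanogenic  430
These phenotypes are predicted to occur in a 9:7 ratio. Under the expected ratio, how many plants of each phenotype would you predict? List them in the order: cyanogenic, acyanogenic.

565.875, 440.125

Under the 9:7 hypothesis (Σ ratio = 16, N = 1006):
  cyanogenic: 1006 × 9/16 = 565.875
  acyanogenic: 1006 × 7/16 = 440.125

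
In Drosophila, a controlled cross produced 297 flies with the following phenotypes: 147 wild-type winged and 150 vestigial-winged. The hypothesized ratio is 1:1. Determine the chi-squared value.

Expected counts for N = 297 under a 1:1 ratio (total parts = 2):
  wild-type winged: 297 × 1/2 = 148.5
  vestigial-winged: 297 × 1/2 = 148.5
χ² = Σ (O − E)² / E
  wild-type winged: (147 − 148.5)² / 148.5 = 0.0152
  vestigial-winged: (150 − 148.5)² / 148.5 = 0.0152
χ² = 0.0152 + 0.0152 = 0.0304 ≈ 0.030

0.030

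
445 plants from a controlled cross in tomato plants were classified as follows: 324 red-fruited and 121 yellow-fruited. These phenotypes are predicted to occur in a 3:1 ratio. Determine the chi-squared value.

Expected counts for N = 445 under a 3:1 ratio (total parts = 4):
  red-fruited: 445 × 3/4 = 333.75
  yellow-fruited: 445 × 1/4 = 111.25
χ² = Σ (O − E)² / E
  red-fruited: (324 − 333.75)² / 333.75 = 0.2848
  yellow-fruited: (121 − 111.25)² / 111.25 = 0.8545
χ² = 0.2848 + 0.8545 = 1.1393 ≈ 1.139

1.139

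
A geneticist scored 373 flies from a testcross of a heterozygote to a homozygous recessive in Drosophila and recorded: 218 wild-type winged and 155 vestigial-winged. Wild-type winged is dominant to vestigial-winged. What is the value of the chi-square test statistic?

A testcross of a heterozygote (Aa × aa) gives a 1:1 phenotypic ratio.
The 1:1 ratio has 2 parts, so with N = 373 the expected counts are:
  wild-type winged: 373 × 1/2 = 186.5
  vestigial-winged: 373 × 1/2 = 186.5
χ² = Σ (O − E)² / E
  wild-type winged: (218 − 186.5)² / 186.5 = 5.3204
  vestigial-winged: (155 − 186.5)² / 186.5 = 5.3204
χ² = 5.3204 + 5.3204 = 10.6408 ≈ 10.641

10.641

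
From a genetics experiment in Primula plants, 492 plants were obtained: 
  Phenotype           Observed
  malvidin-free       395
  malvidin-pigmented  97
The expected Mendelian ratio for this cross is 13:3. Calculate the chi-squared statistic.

Under the 13:3 hypothesis (Σ ratio = 16, N = 492):
  malvidin-free: 492 × 13/16 = 399.75
  malvidin-pigmented: 492 × 3/16 = 92.25
χ² = Σ (O − E)² / E
  malvidin-free: (395 − 399.75)² / 399.75 = 0.0564
  malvidin-pigmented: (97 − 92.25)² / 92.25 = 0.2446
χ² = 0.0564 + 0.2446 = 0.301

0.301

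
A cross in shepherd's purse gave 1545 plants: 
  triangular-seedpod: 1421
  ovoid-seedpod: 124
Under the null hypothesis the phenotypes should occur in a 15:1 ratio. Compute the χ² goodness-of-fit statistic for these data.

Expected counts for N = 1545 under a 15:1 ratio (total parts = 16):
  triangular-seedpod: 1545 × 15/16 = 1448.4375
  ovoid-seedpod: 1545 × 1/16 = 96.5625
χ² = Σ (O − E)² / E
  triangular-seedpod: (1421 − 1448.4375)² / 1448.4375 = 0.5197
  ovoid-seedpod: (124 − 96.5625)² / 96.5625 = 7.7962
χ² = 0.5197 + 7.7962 = 8.3159 ≈ 8.316

8.316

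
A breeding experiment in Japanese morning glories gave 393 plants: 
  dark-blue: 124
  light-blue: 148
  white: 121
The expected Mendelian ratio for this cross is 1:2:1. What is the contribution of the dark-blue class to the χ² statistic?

The 1:2:1 ratio has 4 parts, so with N = 393 the expected counts are:
  dark-blue: 393 × 1/4 = 98.25
  light-blue: 393 × 2/4 = 196.5
  white: 393 × 1/4 = 98.25
Contribution of dark-blue: (124 − 98.25)² / 98.25 = 6.7487

6.749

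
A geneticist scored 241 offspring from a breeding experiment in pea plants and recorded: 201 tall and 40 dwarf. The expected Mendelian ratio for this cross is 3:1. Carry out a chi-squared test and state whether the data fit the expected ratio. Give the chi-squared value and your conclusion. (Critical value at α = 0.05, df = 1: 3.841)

9.075; not consistent

Under the 3:1 hypothesis (Σ ratio = 4, N = 241):
  tall: 241 × 3/4 = 180.75
  dwarf: 241 × 1/4 = 60.25
χ² = Σ (O − E)² / E
  tall: (201 − 180.75)² / 180.75 = 2.2687
  dwarf: (40 − 60.25)² / 60.25 = 6.8060
χ² = 2.2687 + 6.8060 = 9.0747 ≈ 9.075
Degrees of freedom = 2 − 1 = 1; critical value at α = 0.05 is 3.841.
Since 9.075 > 3.841, we reject the null hypothesis — the data do not fit the 3:1 ratio.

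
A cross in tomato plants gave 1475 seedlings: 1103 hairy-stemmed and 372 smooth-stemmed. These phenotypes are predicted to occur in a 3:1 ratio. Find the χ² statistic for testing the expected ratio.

0.038

The 3:1 ratio has 4 parts, so with N = 1475 the expected counts are:
  hairy-stemmed: 1475 × 3/4 = 1106.25
  smooth-stemmed: 1475 × 1/4 = 368.75
χ² = Σ (O − E)² / E
  hairy-stemmed: (1103 − 1106.25)² / 1106.25 = 0.0095
  smooth-stemmed: (372 − 368.75)² / 368.75 = 0.0286
χ² = 0.0095 + 0.0286 = 0.0381 ≈ 0.038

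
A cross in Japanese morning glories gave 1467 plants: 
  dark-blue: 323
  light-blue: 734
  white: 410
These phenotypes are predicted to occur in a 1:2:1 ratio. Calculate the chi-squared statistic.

10.320

Under the 1:2:1 hypothesis (Σ ratio = 4, N = 1467):
  dark-blue: 1467 × 1/4 = 366.75
  light-blue: 1467 × 2/4 = 733.5
  white: 1467 × 1/4 = 366.75
χ² = Σ (O − E)² / E
  dark-blue: (323 − 366.75)² / 366.75 = 5.2190
  light-blue: (734 − 733.5)² / 733.5 = 0.0003
  white: (410 − 366.75)² / 366.75 = 5.1004
χ² = 5.2190 + 0.0003 + 5.1004 = 10.3197 ≈ 10.320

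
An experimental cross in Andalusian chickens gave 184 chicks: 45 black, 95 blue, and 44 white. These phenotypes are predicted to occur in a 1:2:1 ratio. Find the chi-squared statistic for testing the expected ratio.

0.207

Under the 1:2:1 hypothesis (Σ ratio = 4, N = 184):
  black: 184 × 1/4 = 46
  blue: 184 × 2/4 = 92
  white: 184 × 1/4 = 46
χ² = Σ (O − E)² / E
  black: (45 − 46)² / 46 = 0.0217
  blue: (95 − 92)² / 92 = 0.0978
  white: (44 − 46)² / 46 = 0.0870
χ² = 0.0217 + 0.0978 + 0.0870 = 0.2065 ≈ 0.207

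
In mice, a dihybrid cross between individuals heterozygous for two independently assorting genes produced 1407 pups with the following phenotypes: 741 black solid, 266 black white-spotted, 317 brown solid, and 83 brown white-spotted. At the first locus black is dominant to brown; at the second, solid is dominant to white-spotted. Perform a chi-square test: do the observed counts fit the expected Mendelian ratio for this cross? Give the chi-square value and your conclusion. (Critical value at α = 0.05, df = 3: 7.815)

A dihybrid F₂ with independent assortment and complete dominance at both loci gives a 9:3:3:1 phenotypic ratio.
Under the 9:3:3:1 hypothesis (Σ ratio = 16, N = 1407):
  black solid: 1407 × 9/16 = 791.4375
  black white-spotted: 1407 × 3/16 = 263.8125
  brown solid: 1407 × 3/16 = 263.8125
  brown white-spotted: 1407 × 1/16 = 87.9375
χ² = Σ (O − E)² / E
  black solid: (741 − 791.4375)² / 791.4375 = 3.2143
  black white-spotted: (266 − 263.8125)² / 263.8125 = 0.0181
  brown solid: (317 − 263.8125)² / 263.8125 = 10.7232
  brown white-spotted: (83 − 87.9375)² / 87.9375 = 0.2772
χ² = 3.2143 + 0.0181 + 10.7232 + 0.2772 = 14.2328 ≈ 14.233
Degrees of freedom = 4 − 1 = 3; critical value at α = 0.05 is 7.815.
Since 14.233 > 7.815, we reject the null hypothesis — the data do not fit the 9:3:3:1 ratio.

14.233; not consistent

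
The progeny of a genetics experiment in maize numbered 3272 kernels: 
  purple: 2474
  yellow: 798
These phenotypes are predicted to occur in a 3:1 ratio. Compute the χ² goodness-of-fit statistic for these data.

Total ratio parts = 4. Expected numbers out of 3272:
  purple: 3272 × 3/4 = 2454
  yellow: 3272 × 1/4 = 818
χ² = Σ (O − E)² / E
  purple: (2474 − 2454)² / 2454 = 0.1630
  yellow: (798 − 818)² / 818 = 0.4890
χ² = 0.1630 + 0.4890 = 0.652

0.652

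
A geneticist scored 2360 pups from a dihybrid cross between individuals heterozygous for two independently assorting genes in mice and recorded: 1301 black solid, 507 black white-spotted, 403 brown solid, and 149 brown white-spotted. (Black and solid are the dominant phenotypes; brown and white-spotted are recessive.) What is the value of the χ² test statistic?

A dihybrid F₂ with independent assortment and complete dominance at both loci gives a 9:3:3:1 phenotypic ratio.
Under the 9:3:3:1 hypothesis (Σ ratio = 16, N = 2360):
  black solid: 2360 × 9/16 = 1327.5
  black white-spotted: 2360 × 3/16 = 442.5
  brown solid: 2360 × 3/16 = 442.5
  brown white-spotted: 2360 × 1/16 = 147.5
χ² = Σ (O − E)² / E
  black solid: (1301 − 1327.5)² / 1327.5 = 0.5290
  black white-spotted: (507 − 442.5)² / 442.5 = 9.4017
  brown solid: (403 − 442.5)² / 442.5 = 3.5260
  brown white-spotted: (149 − 147.5)² / 147.5 = 0.0153
χ² = 0.5290 + 9.4017 + 3.5260 + 0.0153 = 13.472

13.472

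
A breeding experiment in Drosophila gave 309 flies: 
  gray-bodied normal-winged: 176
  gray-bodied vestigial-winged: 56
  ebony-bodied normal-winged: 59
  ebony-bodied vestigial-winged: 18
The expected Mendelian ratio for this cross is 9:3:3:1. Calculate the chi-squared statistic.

The 9:3:3:1 ratio has 16 parts, so with N = 309 the expected counts are:
  gray-bodied normal-winged: 309 × 9/16 = 173.8125
  gray-bodied vestigial-winged: 309 × 3/16 = 57.9375
  ebony-bodied normal-winged: 309 × 3/16 = 57.9375
  ebony-bodied vestigial-winged: 309 × 1/16 = 19.3125
χ² = Σ (O − E)² / E
  gray-bodied normal-winged: (176 − 173.8125)² / 173.8125 = 0.0275
  gray-bodied vestigial-winged: (56 − 57.9375)² / 57.9375 = 0.0648
  ebony-bodied normal-winged: (59 − 57.9375)² / 57.9375 = 0.0195
  ebony-bodied vestigial-winged: (18 − 19.3125)² / 19.3125 = 0.0892
χ² = 0.0275 + 0.0648 + 0.0195 + 0.0892 = 0.201

0.201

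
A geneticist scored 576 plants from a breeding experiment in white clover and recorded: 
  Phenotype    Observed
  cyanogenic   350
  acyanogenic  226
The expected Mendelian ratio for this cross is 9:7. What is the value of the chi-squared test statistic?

Expected counts for N = 576 under a 9:7 ratio (total parts = 16):
  cyanogenic: 576 × 9/16 = 324
  acyanogenic: 576 × 7/16 = 252
χ² = Σ (O − E)² / E
  cyanogenic: (350 − 324)² / 324 = 2.0864
  acyanogenic: (226 − 252)² / 252 = 2.6825
χ² = 2.0864 + 2.6825 = 4.7689 ≈ 4.769

4.769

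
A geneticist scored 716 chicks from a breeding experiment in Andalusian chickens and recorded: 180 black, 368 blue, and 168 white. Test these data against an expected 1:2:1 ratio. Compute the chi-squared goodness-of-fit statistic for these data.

0.961

Total ratio parts = 4. Expected numbers out of 716:
  black: 716 × 1/4 = 179
  blue: 716 × 2/4 = 358
  white: 716 × 1/4 = 179
χ² = Σ (O − E)² / E
  black: (180 − 179)² / 179 = 0.0056
  blue: (368 − 358)² / 358 = 0.2793
  white: (168 − 179)² / 179 = 0.6760
χ² = 0.0056 + 0.2793 + 0.6760 = 0.9609 ≈ 0.961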